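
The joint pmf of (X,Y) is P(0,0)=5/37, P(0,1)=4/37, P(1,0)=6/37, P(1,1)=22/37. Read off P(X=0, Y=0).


Read from table: P(X=0, Y=0) = 5/37

5/37


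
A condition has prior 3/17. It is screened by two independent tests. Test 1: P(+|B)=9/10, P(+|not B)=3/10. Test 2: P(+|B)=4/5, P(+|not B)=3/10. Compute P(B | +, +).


After test 1: P(+) = 9/10*3/17 + 3/10*14/17 = 69/170
P(B|+) = (27/170)/(69/170) = 9/23
After test 2 (use post1 as new prior): P(+) = 4/5*9/23 + 3/10*14/23 = 57/115
P(B|+,+) = (36/115)/(57/115) = 12/19

12/19


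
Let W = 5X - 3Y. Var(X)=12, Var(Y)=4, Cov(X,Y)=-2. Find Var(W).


Var(5X - 3Y) = 5^2*Var(X) + (-3)^2*Var(Y) + 2*5*(-3)*Cov(X,Y)
= 25*12 + 9*4 - 30*(-2)
= 300 + 36 + 60 = 396

396


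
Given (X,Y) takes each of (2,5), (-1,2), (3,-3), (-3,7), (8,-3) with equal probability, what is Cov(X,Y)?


E[X]=9/5, E[Y]=8/5, E[XY]=-46/5
Cov(X,Y) = E[XY] - E[X]E[Y] = -46/5 - 9/5*8/5 = -302/25

-302/25


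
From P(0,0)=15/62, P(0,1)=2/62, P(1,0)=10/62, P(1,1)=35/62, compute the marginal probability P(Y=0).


P(Y=0) = P(0,0)+P(1,0) = 15/62 + 10/62 = 25/62

25/62


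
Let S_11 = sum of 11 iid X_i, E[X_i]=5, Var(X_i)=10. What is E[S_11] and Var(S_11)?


E[S_n] = n*mu = 11*5 = 55
Var(S_n) = n*sigma^2 = 11*10 = 110

E[S_11]=55, Var(S_11)=110


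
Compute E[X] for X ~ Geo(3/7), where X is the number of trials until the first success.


For geometric (trials until first success), E[X] = 1/p = 1/(3/7) = 7/3

7/3


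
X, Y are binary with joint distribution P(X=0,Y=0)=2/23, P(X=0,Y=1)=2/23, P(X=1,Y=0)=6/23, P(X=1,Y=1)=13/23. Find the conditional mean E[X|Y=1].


P(Y=1) = 15/23
E[X|Y=1] = (0*2 + 1*13)/15 = 13/15

13/15


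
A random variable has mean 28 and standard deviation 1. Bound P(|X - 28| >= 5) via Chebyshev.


k = 5/1 = 5
Chebyshev: P(|X-mu| >= k*sigma) <= 1/k^2 = 1/5^2 = 1/25

1/25


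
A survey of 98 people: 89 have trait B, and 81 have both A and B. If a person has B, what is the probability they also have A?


P(A|B) = P(A∩B)/P(B) = (81/98)/(89/98) = 81/89

81/89


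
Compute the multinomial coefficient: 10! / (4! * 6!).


10! = 3628800
Denominator: 4!=24 * 6!=720
Coefficient = 3628800 / 17280 = 210

210


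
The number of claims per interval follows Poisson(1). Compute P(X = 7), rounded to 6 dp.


P(X=7) = e^(-1) * 1^7 / 7!
≈ 0.3678794412 * 1 / 5040
≈ 0.000073

0.000073


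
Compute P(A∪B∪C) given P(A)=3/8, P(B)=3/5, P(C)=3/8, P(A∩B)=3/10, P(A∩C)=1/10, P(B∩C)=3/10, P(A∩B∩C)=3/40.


P(A∪B∪C) = P(A)+P(B)+P(C) - P(AB)-P(AC)-P(BC) + P(ABC)
= 3/8+3/5+3/8 - 3/10-1/10-3/10 + 3/40
= 29/40

29/40


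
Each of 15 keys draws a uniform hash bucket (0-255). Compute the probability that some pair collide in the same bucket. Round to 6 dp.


P(all different) = prod((256-i)/256 for i=0..14) = 0.658279
P(at least one match) = 1 - 0.658279 = 0.341721

0.341721


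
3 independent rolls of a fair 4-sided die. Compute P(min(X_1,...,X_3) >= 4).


P(min >= 4) = P(all X_i >= 4) = (P(X_1 >= 4))^3
= (1/4)^3 = 1/64

1/64


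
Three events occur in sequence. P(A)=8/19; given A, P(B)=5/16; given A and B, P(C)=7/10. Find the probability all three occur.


P(A∩B∩C) = P(A) * P(B|A) * P(C|A∩B)
= 8/19 * 5/16 * 7/10
= 5/38 * 7/10 = 7/76

7/76


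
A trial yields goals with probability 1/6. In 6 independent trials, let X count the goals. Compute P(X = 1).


P(X=1) = C(6,1) * p^1 * (1-p)^5
= 6 * 1/6 * 3125/7776
= 3125/7776

3125/7776


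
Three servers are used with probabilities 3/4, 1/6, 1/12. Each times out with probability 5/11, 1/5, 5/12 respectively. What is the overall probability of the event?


P(A) = P(A|B1)P(B1) + P(A|B2)P(B2) + P(A|B3)P(B3)
= 5/11*3/4 + 1/5*1/6 + 5/12*1/12
= 15/44 + 1/30 + 5/144 = 3239/7920

3239/7920


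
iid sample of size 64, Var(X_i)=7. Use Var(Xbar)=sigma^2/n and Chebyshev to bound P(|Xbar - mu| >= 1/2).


Var(Xbar) = Var(X)/n = 7/64
Chebyshev: P(|Xbar-mu| >= 1/2) <= Var(Xbar)/(1/2)^2 = (7/64)/(1/4) = 7/16

7/16


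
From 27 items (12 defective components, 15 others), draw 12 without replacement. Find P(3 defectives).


P(X=3) = C(12,3)*C(15,9) / C(27,12)
= 220*5005 / 17383860
= 1101100/17383860 = 4235/66861

4235/66861


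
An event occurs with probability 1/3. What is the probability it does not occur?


P(A') = 1 - P(A) = 1 - 1/3 = 2/3

2/3


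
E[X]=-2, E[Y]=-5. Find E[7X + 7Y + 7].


E[7X + 7Y + 7] = 7*E[X] + 7*E[Y] + 7
= (7)*(-2) + (7)*(-5) + (7)
= -14 - 35 + 7 = -42

-42


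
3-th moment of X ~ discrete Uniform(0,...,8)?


E[X^3] = (1/9) * sum(x^3 for x=0..8)
= 1296/9 = 144

144


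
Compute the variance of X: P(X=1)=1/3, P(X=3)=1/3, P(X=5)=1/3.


E[X] = 3, E[X^2] = 35/3
Var(X) = E[X^2] - (E[X])^2 = 35/3 - (3)^2 = 8/3

8/3


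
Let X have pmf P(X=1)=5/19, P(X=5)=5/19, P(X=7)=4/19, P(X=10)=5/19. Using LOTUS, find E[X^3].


E[X^3] = sum(g(x)*P(x))
= 1*5/19 + 125*5/19 + 343*4/19 + 1000*5/19
= 7002/19

7002/19


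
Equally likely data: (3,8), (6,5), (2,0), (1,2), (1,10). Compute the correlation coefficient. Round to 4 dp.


Cov(X,Y) = 0.2000, Var(X) = 3.4400, Var(Y) = 13.6000
rho = Cov/(sqrt(VarX)*sqrt(VarY)) = 0.0292

0.0292


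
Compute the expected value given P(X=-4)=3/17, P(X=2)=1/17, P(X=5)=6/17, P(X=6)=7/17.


E[X] = sum(x * P(x))
= -4*3/17 + 2*1/17 + 5*6/17 + 6*7/17
= 62/17

62/17


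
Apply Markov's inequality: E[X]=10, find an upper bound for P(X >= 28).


Markov: P(X >= a) <= E[X]/a
P(X >= 28) <= 10/28 = 5/14

5/14


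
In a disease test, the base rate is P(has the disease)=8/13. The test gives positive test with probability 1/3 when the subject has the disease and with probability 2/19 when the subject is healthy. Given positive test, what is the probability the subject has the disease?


P(A) = P(A|B)P(B) + P(A|B')P(B') = 1/3*8/13 + 2/19*5/13 = 14/57
P(B|A) = P(A|B)P(B)/P(A) = (8/39)/(14/57) = 76/91

76/91


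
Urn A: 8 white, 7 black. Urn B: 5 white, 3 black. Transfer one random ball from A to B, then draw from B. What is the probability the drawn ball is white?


P(transfer white) = 8/15; P(transfer black) = 7/15
If white transferred: Urn II has 6 white of 9, so P(white|white moved) = 2/3
If black transferred: Urn II has 5 white of 9, so P(white|black moved) = 5/9
By total probability: P(white) = 8/15*2/3 + 7/15*5/9 = 83/135

83/135


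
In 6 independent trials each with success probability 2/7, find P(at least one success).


P(at least one) = 1 - P(none)
P(none) = (1 - 2/7)^6 = (5/7)^6 = 15625/117649
P(at least one) = 1 - 15625/117649 = 102024/117649

102024/117649


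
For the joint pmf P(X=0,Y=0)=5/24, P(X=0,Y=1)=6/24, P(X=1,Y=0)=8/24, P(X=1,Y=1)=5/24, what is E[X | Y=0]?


P(Y=0) = 13/24
E[X|Y=0] = (0*5 + 1*8)/13 = 8/13

8/13


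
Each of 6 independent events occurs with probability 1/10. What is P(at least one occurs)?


P(at least one) = 1 - P(none)
P(none) = (1 - 1/10)^6 = (9/10)^6 = 531441/1000000
P(at least one) = 1 - 531441/1000000 = 468559/1000000

468559/1000000


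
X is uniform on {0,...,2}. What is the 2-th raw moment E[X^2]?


E[X^2] = (1/3) * sum(x^2 for x=0..2)
= 5/3

5/3


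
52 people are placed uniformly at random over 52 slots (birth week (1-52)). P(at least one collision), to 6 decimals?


P(all different) = prod((52-i)/52 for i=0..51) = 0.000000
P(at least one match) = 1 - 0.000000 = 1.000000

1.000000


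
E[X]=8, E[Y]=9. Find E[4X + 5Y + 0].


E[4X + 5Y + 0] = 4*E[X] + 5*E[Y] + 0
= (4)*(8) + (5)*(9) + (0)
= 32 + 45 + 0 = 77

77


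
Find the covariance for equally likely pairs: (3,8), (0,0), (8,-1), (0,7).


E[X]=11/4, E[Y]=7/2, E[XY]=4
Cov(X,Y) = E[XY] - E[X]E[Y] = 4 - 11/4*7/2 = -45/8

-45/8


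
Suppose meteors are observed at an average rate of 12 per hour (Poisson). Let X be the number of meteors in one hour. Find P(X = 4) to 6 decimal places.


P(X=4) = e^(-12) * 12^4 / 4!
≈ 0.000006144212353 * 20736 / 24
≈ 0.005309

0.005309


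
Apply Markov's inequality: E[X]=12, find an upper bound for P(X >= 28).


Markov: P(X >= a) <= E[X]/a
P(X >= 28) <= 12/28 = 3/7

3/7


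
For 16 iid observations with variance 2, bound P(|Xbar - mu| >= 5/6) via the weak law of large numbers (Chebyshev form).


Var(Xbar) = Var(X)/n = 2/16
Chebyshev: P(|Xbar-mu| >= 5/6) <= Var(Xbar)/(5/6)^2 = (1/8)/(25/36) = 9/50

9/50


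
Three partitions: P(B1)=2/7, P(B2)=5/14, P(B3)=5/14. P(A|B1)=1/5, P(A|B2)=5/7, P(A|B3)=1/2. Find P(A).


P(A) = P(A|B1)P(B1) + P(A|B2)P(B2) + P(A|B3)P(B3)
= 1/5*2/7 + 5/7*5/14 + 1/2*5/14
= 2/35 + 25/98 + 5/28 = 481/980

481/980


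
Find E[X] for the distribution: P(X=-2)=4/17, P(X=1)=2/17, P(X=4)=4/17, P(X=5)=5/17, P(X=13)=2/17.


E[X] = sum(x * P(x))
= -2*4/17 + 1*2/17 + 4*4/17 + 5*5/17 + 13*2/17
= 61/17

61/17


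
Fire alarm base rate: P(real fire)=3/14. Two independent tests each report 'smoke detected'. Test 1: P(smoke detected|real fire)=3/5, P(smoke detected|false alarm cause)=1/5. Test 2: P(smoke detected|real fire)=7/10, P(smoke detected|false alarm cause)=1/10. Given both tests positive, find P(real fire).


After test 1: P(+) = 3/5*3/14 + 1/5*11/14 = 2/7
P(B|+) = (9/70)/(2/7) = 9/20
After test 2 (use post1 as new prior): P(+) = 7/10*9/20 + 1/10*11/20 = 37/100
P(B|+,+) = (63/200)/(37/100) = 63/74

63/74


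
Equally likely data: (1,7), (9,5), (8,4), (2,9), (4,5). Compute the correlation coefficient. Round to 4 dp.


Cov(X,Y) = -4.4000, Var(X) = 10.1600, Var(Y) = 3.2000
rho = Cov/(sqrt(VarX)*sqrt(VarY)) = -0.7717

-0.7717


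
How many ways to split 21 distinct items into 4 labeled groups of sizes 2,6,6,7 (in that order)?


21! = 51090942171709440000
Denominator: 2!=2 * 6!=720 * 6!=720 * 7!=5040
Coefficient = 51090942171709440000 / 5225472000 = 9777287520

9777287520


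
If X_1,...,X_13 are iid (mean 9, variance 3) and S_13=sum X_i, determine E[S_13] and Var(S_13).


E[S_n] = n*mu = 13*9 = 117
Var(S_n) = n*sigma^2 = 13*3 = 39

E[S_13]=117, Var(S_13)=39


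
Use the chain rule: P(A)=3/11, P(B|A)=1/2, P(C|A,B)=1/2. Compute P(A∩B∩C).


P(A∩B∩C) = P(A) * P(B|A) * P(C|A∩B)
= 3/11 * 1/2 * 1/2
= 3/22 * 1/2 = 3/44

3/44


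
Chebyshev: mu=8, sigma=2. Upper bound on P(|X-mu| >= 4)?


k = 4/2 = 2
Chebyshev: P(|X-mu| >= k*sigma) <= 1/k^2 = 1/2^2 = 1/4

1/4


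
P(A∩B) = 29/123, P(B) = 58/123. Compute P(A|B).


P(A|B) = P(A∩B)/P(B) = (29/123)/(58/123) = 29/58 = 1/2

1/2


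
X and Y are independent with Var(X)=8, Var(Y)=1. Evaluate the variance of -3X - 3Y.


Independence => Cov(X,Y)=0
Var(-3X - 3Y) = (-3)^2*Var(X) + (-3)^2*Var(Y)
= 9*8 + 9*1 = 81

81


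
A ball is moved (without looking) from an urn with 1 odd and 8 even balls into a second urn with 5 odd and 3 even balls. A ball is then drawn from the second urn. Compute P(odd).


P(transfer odd) = 1/9; P(transfer even) = 8/9
If odd transferred: Urn II has 6 odd of 9, so P(odd|odd moved) = 2/3
If even transferred: Urn II has 5 odd of 9, so P(odd|even moved) = 5/9
By total probability: P(odd) = 1/9*2/3 + 8/9*5/9 = 46/81

46/81


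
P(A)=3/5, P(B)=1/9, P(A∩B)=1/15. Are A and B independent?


P(A)*P(B) = 3/5*1/9 = 1/15
P(A∩B) = 1/15, which equals P(A)P(B), so independent

Yes, A and B are independent


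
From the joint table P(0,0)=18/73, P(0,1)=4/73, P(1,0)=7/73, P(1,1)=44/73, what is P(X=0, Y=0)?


Read from table: P(X=0, Y=0) = 18/73

18/73


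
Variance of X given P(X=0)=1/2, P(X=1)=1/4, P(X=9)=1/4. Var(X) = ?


E[X] = 5/2, E[X^2] = 41/2
Var(X) = E[X^2] - (E[X])^2 = 41/2 - (5/2)^2 = 57/4

57/4


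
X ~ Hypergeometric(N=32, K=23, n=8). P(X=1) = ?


P(X=1) = C(23,1)*C(9,7) / C(32,8)
= 23*36 / 10518300
= 828/10518300 = 23/292175

23/292175


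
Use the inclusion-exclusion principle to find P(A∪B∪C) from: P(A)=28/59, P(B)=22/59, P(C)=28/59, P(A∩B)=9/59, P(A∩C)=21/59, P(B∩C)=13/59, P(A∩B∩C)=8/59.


P(A∪B∪C) = P(A)+P(B)+P(C) - P(AB)-P(AC)-P(BC) + P(ABC)
= 28/59+22/59+28/59 - 9/59-21/59-13/59 + 8/59
= 43/59

43/59


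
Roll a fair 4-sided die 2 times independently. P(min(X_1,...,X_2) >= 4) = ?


P(min >= 4) = P(all X_i >= 4) = (P(X_1 >= 4))^2
= (1/4)^2 = 1/16

1/16


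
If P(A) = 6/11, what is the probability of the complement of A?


P(A') = 1 - P(A) = 1 - 6/11 = 5/11

5/11


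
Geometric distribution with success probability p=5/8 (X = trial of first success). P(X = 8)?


P(X=8) = (1-p)^7 * p = (3/8)^7 * 5/8
= 2187/2097152 * 5/8 = 10935/16777216

10935/16777216


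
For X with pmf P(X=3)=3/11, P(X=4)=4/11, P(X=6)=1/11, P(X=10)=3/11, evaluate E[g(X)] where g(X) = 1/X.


E[1/X] = sum(g(x)*P(x))
= 1/3*3/11 + 1/4*4/11 + 1/6*1/11 + 1/10*3/11
= 37/165

37/165


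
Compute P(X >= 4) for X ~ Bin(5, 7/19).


P(X>=4) = P(X=4) + P(X=5)
= 144060/2476099 + 16807/2476099
= 160867/2476099

160867/2476099


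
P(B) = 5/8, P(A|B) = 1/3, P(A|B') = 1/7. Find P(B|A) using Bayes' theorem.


P(A) = P(A|B)P(B) + P(A|B')P(B') = 1/3*5/8 + 1/7*3/8 = 11/42
P(B|A) = P(A|B)P(B)/P(A) = (5/24)/(11/42) = 35/44

35/44


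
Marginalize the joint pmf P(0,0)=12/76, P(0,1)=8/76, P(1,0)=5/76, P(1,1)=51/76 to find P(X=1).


P(X=1) = P(1,0)+P(1,1) = 5/76 + 51/76 = 56/76 = 14/19

14/19


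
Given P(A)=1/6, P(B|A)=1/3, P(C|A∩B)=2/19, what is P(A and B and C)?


P(A∩B∩C) = P(A) * P(B|A) * P(C|A∩B)
= 1/6 * 1/3 * 2/19
= 1/18 * 2/19 = 1/171

1/171


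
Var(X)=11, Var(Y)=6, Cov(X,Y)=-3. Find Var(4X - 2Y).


Var(4X - 2Y) = 4^2*Var(X) + (-2)^2*Var(Y) + 2*4*(-2)*Cov(X,Y)
= 16*11 + 4*6 - 16*(-3)
= 176 + 24 + 48 = 248

248


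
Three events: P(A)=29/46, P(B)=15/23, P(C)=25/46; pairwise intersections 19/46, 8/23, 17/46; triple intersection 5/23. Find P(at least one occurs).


P(A∪B∪C) = P(A)+P(B)+P(C) - P(AB)-P(AC)-P(BC) + P(ABC)
= 29/46+15/23+25/46 - 19/46-8/23-17/46 + 5/23
= 21/23

21/23


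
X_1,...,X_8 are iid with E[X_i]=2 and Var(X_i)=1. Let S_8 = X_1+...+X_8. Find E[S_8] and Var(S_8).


E[S_n] = n*mu = 8*2 = 16
Var(S_n) = n*sigma^2 = 8*1 = 8

E[S_8]=16, Var(S_8)=8


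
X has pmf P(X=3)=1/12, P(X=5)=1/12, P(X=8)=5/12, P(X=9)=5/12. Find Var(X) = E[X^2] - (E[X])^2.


E[X] = 31/4, E[X^2] = 253/4
Var(X) = E[X^2] - (E[X])^2 = 253/4 - (31/4)^2 = 51/16

51/16


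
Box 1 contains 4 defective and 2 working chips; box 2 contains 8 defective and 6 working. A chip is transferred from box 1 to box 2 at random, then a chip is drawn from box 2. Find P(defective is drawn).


P(transfer defective) = 4/6 = 2/3; P(transfer working) = 1/3
If defective transferred: Urn II has 9 defective of 15, so P(defective|defective moved) = 3/5
If working transferred: Urn II has 8 defective of 15, so P(defective|working moved) = 8/15
By total probability: P(defective) = 2/3*3/5 + 1/3*8/15 = 26/45

26/45


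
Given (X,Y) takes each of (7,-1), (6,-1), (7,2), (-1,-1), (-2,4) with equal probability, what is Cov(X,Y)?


E[X]=17/5, E[Y]=3/5, E[XY]=-6/5
Cov(X,Y) = E[XY] - E[X]E[Y] = -6/5 - 17/5*3/5 = -81/25

-81/25


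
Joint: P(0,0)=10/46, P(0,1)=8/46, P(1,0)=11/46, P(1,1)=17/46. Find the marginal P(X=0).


P(X=0) = P(0,0)+P(0,1) = 10/46 + 8/46 = 18/46 = 9/23

9/23


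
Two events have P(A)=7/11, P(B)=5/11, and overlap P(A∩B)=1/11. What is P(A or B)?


P(A∪B) = P(A) + P(B) - P(A∩B)
= 7/11 + 5/11 - 1/11 = 1

1


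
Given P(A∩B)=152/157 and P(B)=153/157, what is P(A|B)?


P(A|B) = P(A∩B)/P(B) = (152/157)/(153/157) = 152/153

152/153


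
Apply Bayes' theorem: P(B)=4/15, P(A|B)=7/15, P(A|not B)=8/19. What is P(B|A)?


P(A) = P(A|B)P(B) + P(A|B')P(B') = 7/15*4/15 + 8/19*11/15 = 1852/4275
P(B|A) = P(A|B)P(B)/P(A) = (28/225)/(1852/4275) = 133/463

133/463


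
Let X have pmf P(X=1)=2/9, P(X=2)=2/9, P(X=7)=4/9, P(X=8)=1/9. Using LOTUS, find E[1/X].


E[1/X] = sum(g(x)*P(x))
= 1*2/9 + 1/2*2/9 + 1/7*4/9 + 1/8*1/9
= 23/56

23/56


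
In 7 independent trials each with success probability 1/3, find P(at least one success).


P(at least one) = 1 - P(none)
P(none) = (1 - 1/3)^7 = (2/3)^7 = 128/2187
P(at least one) = 1 - 128/2187 = 2059/2187

2059/2187


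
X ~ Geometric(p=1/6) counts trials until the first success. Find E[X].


For geometric (trials until first success), E[X] = 1/p = 1/(1/6) = 6

6


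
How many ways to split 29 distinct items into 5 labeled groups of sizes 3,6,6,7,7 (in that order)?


29! = 8841761993739701954543616000000
Denominator: 3!=6 * 6!=720 * 6!=720 * 7!=5040 * 7!=5040
Coefficient = 8841761993739701954543616000000 / 79009136640000 = 111908095313414400

111908095313414400


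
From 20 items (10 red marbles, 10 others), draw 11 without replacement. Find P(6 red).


P(X=6) = C(10,6)*C(10,5) / C(20,11)
= 210*252 / 167960
= 52920/167960 = 1323/4199

1323/4199


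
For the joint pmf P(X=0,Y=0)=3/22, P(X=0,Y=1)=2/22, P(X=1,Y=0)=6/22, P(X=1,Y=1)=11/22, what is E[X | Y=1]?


P(Y=1) = 13/22
E[X|Y=1] = (0*2 + 1*11)/13 = 11/13

11/13


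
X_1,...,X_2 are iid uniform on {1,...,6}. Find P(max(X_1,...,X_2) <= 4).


P(max <= 4) = P(all X_i <= 4) = (P(X_1 <= 4))^2
= (4/6)^2 = (2/3)^2 = 4/9

4/9


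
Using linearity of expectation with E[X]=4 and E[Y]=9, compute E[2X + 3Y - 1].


E[2X + 3Y - 1] = 2*E[X] + 3*E[Y] - 1
= (2)*(4) + (3)*(9) + (-1)
= 8 + 27 - 1 = 34

34


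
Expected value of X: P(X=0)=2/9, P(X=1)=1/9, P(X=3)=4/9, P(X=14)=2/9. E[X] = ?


E[X] = sum(x * P(x))
= 0*2/9 + 1*1/9 + 3*4/9 + 14*2/9
= 41/9

41/9


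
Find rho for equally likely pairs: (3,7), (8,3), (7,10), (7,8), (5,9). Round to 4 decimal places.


Cov(X,Y) = -1.2000, Var(X) = 3.2000, Var(Y) = 5.8400
rho = Cov/(sqrt(VarX)*sqrt(VarY)) = -0.2776

-0.2776


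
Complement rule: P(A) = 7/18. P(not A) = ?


P(A') = 1 - P(A) = 1 - 7/18 = 11/18

11/18


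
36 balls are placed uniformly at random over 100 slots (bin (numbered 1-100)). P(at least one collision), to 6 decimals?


P(all different) = prod((100-i)/100 for i=0..35) = 0.000736
P(at least one match) = 1 - 0.000736 = 0.999264

0.999264


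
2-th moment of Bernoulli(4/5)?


For Bernoulli: X in {0,1}
E[X^2] = 0^2*(1-4/5) + 1^2*4/5 = 4/5

4/5


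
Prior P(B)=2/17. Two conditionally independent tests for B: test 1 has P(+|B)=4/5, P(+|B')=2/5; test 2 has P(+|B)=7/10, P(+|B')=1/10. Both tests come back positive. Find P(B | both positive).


After test 1: P(+) = 4/5*2/17 + 2/5*15/17 = 38/85
P(B|+) = (8/85)/(38/85) = 4/19
After test 2 (use post1 as new prior): P(+) = 7/10*4/19 + 1/10*15/19 = 43/190
P(B|+,+) = (14/95)/(43/190) = 28/43

28/43


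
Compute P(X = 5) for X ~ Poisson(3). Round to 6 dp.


P(X=5) = e^(-3) * 3^5 / 5!
≈ 0.04978706837 * 243 / 120
≈ 0.100819

0.100819


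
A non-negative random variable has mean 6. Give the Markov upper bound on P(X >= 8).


Markov: P(X >= a) <= E[X]/a
P(X >= 8) <= 6/8 = 3/4

3/4


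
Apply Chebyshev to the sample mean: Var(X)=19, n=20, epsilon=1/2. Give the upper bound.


Var(Xbar) = Var(X)/n = 19/20
Chebyshev: P(|Xbar-mu| >= 1/2) <= Var(Xbar)/(1/2)^2 = (19/20)/(1/4) = 19/5
Bound exceeds 1, so trivial bound: 1

1


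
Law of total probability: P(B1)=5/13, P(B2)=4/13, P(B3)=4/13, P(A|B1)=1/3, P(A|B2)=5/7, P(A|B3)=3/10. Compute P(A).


P(A) = P(A|B1)P(B1) + P(A|B2)P(B2) + P(A|B3)P(B3)
= 1/3*5/13 + 5/7*4/13 + 3/10*4/13
= 5/39 + 20/91 + 6/65 = 601/1365

601/1365


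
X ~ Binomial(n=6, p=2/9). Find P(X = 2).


P(X=2) = C(6,2) * p^2 * (1-p)^4
= 15 * 4/81 * 2401/6561
= 48020/177147

48020/177147


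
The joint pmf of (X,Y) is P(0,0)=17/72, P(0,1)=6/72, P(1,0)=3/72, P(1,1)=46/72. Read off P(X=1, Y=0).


Read from table: P(X=1, Y=0) = 3/72 = 1/24

1/24


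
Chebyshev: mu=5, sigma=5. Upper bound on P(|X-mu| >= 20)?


k = 20/5 = 4
Chebyshev: P(|X-mu| >= k*sigma) <= 1/k^2 = 1/4^2 = 1/16

1/16


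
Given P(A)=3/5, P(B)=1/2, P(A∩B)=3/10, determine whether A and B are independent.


P(A)*P(B) = 3/5*1/2 = 3/10
P(A∩B) = 3/10, which equals P(A)P(B), so independent

Yes, A and B are independent


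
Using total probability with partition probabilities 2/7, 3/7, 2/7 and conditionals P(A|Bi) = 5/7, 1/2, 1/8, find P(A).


P(A) = P(A|B1)P(B1) + P(A|B2)P(B2) + P(A|B3)P(B3)
= 5/7*2/7 + 1/2*3/7 + 1/8*2/7
= 10/49 + 3/14 + 1/28 = 89/196

89/196


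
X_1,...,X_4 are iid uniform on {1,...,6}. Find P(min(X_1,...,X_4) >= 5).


P(min >= 5) = P(all X_i >= 5) = (P(X_1 >= 5))^4
= (2/6)^4 = (1/3)^4 = 1/81

1/81


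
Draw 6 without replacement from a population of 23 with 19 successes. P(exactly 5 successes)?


P(X=5) = C(19,5)*C(4,1) / C(23,6)
= 11628*4 / 100947
= 46512/100947 = 816/1771

816/1771


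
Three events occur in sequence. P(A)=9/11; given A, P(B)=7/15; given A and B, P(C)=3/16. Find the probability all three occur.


P(A∩B∩C) = P(A) * P(B|A) * P(C|A∩B)
= 9/11 * 7/15 * 3/16
= 21/55 * 3/16 = 63/880

63/880


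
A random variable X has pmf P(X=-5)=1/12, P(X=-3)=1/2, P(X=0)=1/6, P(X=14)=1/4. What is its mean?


E[X] = sum(x * P(x))
= -5*1/12 - 3*1/2 + 0*1/6 + 14*1/4
= 19/12

19/12


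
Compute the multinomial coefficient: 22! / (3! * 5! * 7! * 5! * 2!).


22! = 1124000727777607680000
Denominator: 3!=6 * 5!=120 * 7!=5040 * 5!=120 * 2!=2
Coefficient = 1124000727777607680000 / 870912000 = 1290601952640

1290601952640


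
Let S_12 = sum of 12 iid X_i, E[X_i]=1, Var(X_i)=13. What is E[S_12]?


E[S_n] = n*E[X_1] = 12*1 = 12

12


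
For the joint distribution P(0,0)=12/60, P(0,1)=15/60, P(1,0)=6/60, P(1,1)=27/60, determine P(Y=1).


P(Y=1) = P(0,1)+P(1,1) = 15/60 + 27/60 = 42/60 = 7/10

7/10


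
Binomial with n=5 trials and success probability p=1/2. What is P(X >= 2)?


P(X>=2) = P(X=2) + P(X=3) + P(X=4) + P(X=5)
= 5/16 + 5/16 + 5/32 + 1/32
= 13/16

13/16


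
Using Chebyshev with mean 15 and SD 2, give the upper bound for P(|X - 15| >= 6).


k = 6/2 = 3
Chebyshev: P(|X-mu| >= k*sigma) <= 1/k^2 = 1/3^2 = 1/9

1/9


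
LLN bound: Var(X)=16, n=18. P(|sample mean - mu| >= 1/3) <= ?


Var(Xbar) = Var(X)/n = 16/18
Chebyshev: P(|Xbar-mu| >= 1/3) <= Var(Xbar)/(1/3)^2 = (8/9)/(1/9) = 8
Bound exceeds 1, so trivial bound: 1

1


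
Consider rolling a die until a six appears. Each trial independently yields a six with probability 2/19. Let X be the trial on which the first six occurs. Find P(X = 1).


P(X=1) = (1-p)^0 * p = (17/19)^0 * 2/19
= 1 * 2/19 = 2/19

2/19


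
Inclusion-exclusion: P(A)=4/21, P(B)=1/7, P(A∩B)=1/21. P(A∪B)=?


P(A∪B) = P(A) + P(B) - P(A∩B)
= 4/21 + 1/7 - 1/21 = 2/7

2/7


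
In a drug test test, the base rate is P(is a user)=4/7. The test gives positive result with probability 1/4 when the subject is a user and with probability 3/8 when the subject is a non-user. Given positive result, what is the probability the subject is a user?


P(A) = P(A|B)P(B) + P(A|B')P(B') = 1/4*4/7 + 3/8*3/7 = 17/56
P(B|A) = P(A|B)P(B)/P(A) = (1/7)/(17/56) = 8/17

8/17


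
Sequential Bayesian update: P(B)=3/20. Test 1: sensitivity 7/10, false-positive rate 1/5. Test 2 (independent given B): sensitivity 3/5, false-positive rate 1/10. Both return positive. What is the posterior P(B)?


After test 1: P(+) = 7/10*3/20 + 1/5*17/20 = 11/40
P(B|+) = (21/200)/(11/40) = 21/55
After test 2 (use post1 as new prior): P(+) = 3/5*21/55 + 1/10*34/55 = 16/55
P(B|+,+) = (63/275)/(16/55) = 63/80

63/80


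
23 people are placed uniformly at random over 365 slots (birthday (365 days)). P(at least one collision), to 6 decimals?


P(all different) = prod((365-i)/365 for i=0..22) = 0.492703
P(at least one match) = 1 - 0.492703 = 0.507297

0.507297


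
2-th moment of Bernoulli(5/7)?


For Bernoulli: X in {0,1}
E[X^2] = 0^2*(1-5/7) + 1^2*5/7 = 5/7

5/7


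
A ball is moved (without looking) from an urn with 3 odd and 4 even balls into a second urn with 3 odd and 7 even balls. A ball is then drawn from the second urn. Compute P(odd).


P(transfer odd) = 3/7; P(transfer even) = 4/7
If odd transferred: Urn II has 4 odd of 11, so P(odd|odd moved) = 4/11
If even transferred: Urn II has 3 odd of 11, so P(odd|even moved) = 3/11
By total probability: P(odd) = 3/7*4/11 + 4/7*3/11 = 24/77

24/77


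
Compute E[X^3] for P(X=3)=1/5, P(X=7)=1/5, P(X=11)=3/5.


E[X^3] = sum(g(x)*P(x))
= 27*1/5 + 343*1/5 + 1331*3/5
= 4363/5

4363/5


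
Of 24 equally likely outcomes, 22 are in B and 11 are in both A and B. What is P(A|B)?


P(A|B) = P(A∩B)/P(B) = (11/24)/(22/24) = 11/22 = 1/2

1/2


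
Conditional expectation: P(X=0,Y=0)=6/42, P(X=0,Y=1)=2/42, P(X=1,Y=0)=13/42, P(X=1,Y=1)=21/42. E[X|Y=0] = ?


P(Y=0) = 19/42
E[X|Y=0] = (0*6 + 1*13)/19 = 13/19

13/19


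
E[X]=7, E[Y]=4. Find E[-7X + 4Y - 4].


E[-7X + 4Y - 4] = -7*E[X] + 4*E[Y] - 4
= (-7)*(7) + (4)*(4) + (-4)
= -49 + 16 - 4 = -37

-37


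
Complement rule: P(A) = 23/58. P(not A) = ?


P(A') = 1 - P(A) = 1 - 23/58 = 35/58

35/58


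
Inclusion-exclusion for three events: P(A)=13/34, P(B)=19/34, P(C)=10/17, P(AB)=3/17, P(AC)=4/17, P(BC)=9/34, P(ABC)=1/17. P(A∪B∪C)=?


P(A∪B∪C) = P(A)+P(B)+P(C) - P(AB)-P(AC)-P(BC) + P(ABC)
= 13/34+19/34+10/17 - 3/17-4/17-9/34 + 1/17
= 31/34

31/34


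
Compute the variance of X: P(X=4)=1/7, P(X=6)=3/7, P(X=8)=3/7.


E[X] = 46/7, E[X^2] = 316/7
Var(X) = E[X^2] - (E[X])^2 = 316/7 - (46/7)^2 = 96/49

96/49


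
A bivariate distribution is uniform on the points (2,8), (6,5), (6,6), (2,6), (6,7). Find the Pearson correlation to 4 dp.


Cov(X,Y) = -0.9600, Var(X) = 3.8400, Var(Y) = 1.0400
rho = Cov/(sqrt(VarX)*sqrt(VarY)) = -0.4804

-0.4804


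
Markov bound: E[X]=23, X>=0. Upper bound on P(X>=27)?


Markov: P(X >= a) <= E[X]/a
P(X >= 27) <= 23/27

23/27


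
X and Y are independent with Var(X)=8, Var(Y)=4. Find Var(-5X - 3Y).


Independence => Cov(X,Y)=0
Var(-5X - 3Y) = (-5)^2*Var(X) + (-3)^2*Var(Y)
= 25*8 + 9*4 = 236

236


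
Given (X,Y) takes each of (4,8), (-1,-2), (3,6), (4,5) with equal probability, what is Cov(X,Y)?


E[X]=5/2, E[Y]=17/4, E[XY]=18
Cov(X,Y) = E[XY] - E[X]E[Y] = 18 - 5/2*17/4 = 59/8

59/8


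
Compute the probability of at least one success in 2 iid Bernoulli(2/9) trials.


P(at least one) = 1 - P(none)
P(none) = (1 - 2/9)^2 = (7/9)^2 = 49/81
P(at least one) = 1 - 49/81 = 32/81

32/81


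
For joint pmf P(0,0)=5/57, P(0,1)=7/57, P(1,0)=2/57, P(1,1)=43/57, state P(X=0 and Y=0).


Read from table: P(X=0, Y=0) = 5/57

5/57


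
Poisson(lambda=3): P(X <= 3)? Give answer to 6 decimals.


P(X<=3) = e^(-3)*3^0/0! + e^(-3)*3^1/1! + e^(-3)*3^2/2! + e^(-3)*3^3/3!
≈ 0.0497870684 + 0.1493612051 + 0.2240418077 + 0.2240418077
= 0.6472318889
≈ 0.647232

0.647232


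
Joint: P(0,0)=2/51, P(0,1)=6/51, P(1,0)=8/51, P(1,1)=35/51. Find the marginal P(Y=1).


P(Y=1) = P(0,1)+P(1,1) = 6/51 + 35/51 = 41/51

41/51


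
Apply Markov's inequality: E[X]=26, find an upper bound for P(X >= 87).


Markov: P(X >= a) <= E[X]/a
P(X >= 87) <= 26/87

26/87


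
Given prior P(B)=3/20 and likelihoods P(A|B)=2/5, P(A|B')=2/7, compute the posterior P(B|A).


P(A) = P(A|B)P(B) + P(A|B')P(B') = 2/5*3/20 + 2/7*17/20 = 53/175
P(B|A) = P(A|B)P(B)/P(A) = (3/50)/(53/175) = 21/106

21/106


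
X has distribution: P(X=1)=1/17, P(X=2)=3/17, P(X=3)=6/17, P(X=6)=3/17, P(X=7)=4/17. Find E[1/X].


E[1/X] = sum(g(x)*P(x))
= 1*1/17 + 1/2*3/17 + 1/3*6/17 + 1/6*3/17 + 1/7*4/17
= 39/119

39/119


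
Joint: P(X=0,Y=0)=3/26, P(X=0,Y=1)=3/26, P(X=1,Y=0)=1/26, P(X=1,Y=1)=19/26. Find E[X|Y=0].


P(Y=0) = 4/26
E[X|Y=0] = (0*3 + 1*1)/4 = 1/4

1/4


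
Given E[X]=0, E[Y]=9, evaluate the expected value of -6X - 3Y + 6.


E[-6X - 3Y + 6] = -6*E[X] - 3*E[Y] + 6
= (-6)*(0) + (-3)*(9) + (6)
= 0 - 27 + 6 = -21

-21


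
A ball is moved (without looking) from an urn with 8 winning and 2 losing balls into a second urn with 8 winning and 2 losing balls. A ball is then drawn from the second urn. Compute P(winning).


P(transfer winning) = 8/10 = 4/5; P(transfer losing) = 1/5
If winning transferred: Urn II has 9 winning of 11, so P(winning|winning moved) = 9/11
If losing transferred: Urn II has 8 winning of 11, so P(winning|losing moved) = 8/11
By total probability: P(winning) = 4/5*9/11 + 1/5*8/11 = 4/5

4/5


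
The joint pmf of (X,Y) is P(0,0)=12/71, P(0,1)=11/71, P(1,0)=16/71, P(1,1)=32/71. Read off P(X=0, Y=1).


Read from table: P(X=0, Y=1) = 11/71

11/71


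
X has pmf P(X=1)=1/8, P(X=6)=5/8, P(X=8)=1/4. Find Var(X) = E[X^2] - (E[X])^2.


E[X] = 47/8, E[X^2] = 309/8
Var(X) = E[X^2] - (E[X])^2 = 309/8 - (47/8)^2 = 263/64

263/64


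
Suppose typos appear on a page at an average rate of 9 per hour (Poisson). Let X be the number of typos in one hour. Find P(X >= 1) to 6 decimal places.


P(X>=1) = 1 - P(X<=0) = 1 - (e^(-9)*9^0/0!)
≈ 1 - 0.0001234098 = 0.9998765902
≈ 0.999877

0.999877


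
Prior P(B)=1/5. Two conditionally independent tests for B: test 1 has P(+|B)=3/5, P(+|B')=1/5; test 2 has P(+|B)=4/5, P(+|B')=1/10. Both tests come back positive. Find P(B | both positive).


After test 1: P(+) = 3/5*1/5 + 1/5*4/5 = 7/25
P(B|+) = (3/25)/(7/25) = 3/7
After test 2 (use post1 as new prior): P(+) = 4/5*3/7 + 1/10*4/7 = 2/5
P(B|+,+) = (12/35)/(2/5) = 6/7

6/7


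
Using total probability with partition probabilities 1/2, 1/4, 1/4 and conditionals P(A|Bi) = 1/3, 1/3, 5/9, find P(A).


P(A) = P(A|B1)P(B1) + P(A|B2)P(B2) + P(A|B3)P(B3)
= 1/3*1/2 + 1/3*1/4 + 5/9*1/4
= 1/6 + 1/12 + 5/36 = 7/18

7/18


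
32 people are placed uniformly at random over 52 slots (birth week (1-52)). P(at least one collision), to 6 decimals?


P(all different) = prod((52-i)/52 for i=0..31) = 0.000004
P(at least one match) = 1 - 0.000004 = 0.999996

0.999996


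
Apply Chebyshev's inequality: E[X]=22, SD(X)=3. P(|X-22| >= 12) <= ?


k = 12/3 = 4
Chebyshev: P(|X-mu| >= k*sigma) <= 1/k^2 = 1/4^2 = 1/16

1/16


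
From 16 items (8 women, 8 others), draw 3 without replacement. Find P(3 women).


P(X=3) = C(8,3)*C(8,0) / C(16,3)
= 56*1 / 560
= 56/560 = 1/10

1/10


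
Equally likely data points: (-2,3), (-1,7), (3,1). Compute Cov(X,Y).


E[X]=0, E[Y]=11/3, E[XY]=-10/3
Cov(X,Y) = E[XY] - E[X]E[Y] = -10/3 - 0*11/3 = -10/3

-10/3


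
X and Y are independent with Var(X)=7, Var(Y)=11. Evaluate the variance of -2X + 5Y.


Independence => Cov(X,Y)=0
Var(-2X + 5Y) = (-2)^2*Var(X) + 5^2*Var(Y)
= 4*7 + 25*11 = 303

303


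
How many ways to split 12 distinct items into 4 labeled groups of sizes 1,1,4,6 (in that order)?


12! = 479001600
Denominator: 1!=1 * 1!=1 * 4!=24 * 6!=720
Coefficient = 479001600 / 17280 = 27720

27720


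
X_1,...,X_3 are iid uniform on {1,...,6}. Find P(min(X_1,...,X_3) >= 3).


P(min >= 3) = P(all X_i >= 3) = (P(X_1 >= 3))^3
= (4/6)^3 = (2/3)^3 = 8/27

8/27


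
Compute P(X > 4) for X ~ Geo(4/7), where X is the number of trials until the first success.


P(X > 4) = P(first 4 trials all fail) = (1-p)^4 = (3/7)^4 = 81/2401

81/2401


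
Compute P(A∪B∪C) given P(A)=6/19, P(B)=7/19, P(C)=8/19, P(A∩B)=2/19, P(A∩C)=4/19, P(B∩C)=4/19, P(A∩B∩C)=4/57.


P(A∪B∪C) = P(A)+P(B)+P(C) - P(AB)-P(AC)-P(BC) + P(ABC)
= 6/19+7/19+8/19 - 2/19-4/19-4/19 + 4/57
= 37/57

37/57


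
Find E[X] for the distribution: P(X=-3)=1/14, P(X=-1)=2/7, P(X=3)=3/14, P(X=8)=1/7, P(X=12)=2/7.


E[X] = sum(x * P(x))
= -3*1/14 - 1*2/7 + 3*3/14 + 8*1/7 + 12*2/7
= 33/7

33/7


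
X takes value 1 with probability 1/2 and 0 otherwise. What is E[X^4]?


For Bernoulli: X in {0,1}
E[X^4] = 0^4*(1-1/2) + 1^4*1/2 = 1/2

1/2


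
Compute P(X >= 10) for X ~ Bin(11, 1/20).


P(X>=10) = P(X=10) + P(X=11)
= 209/204800000000000 + 1/204800000000000
= 21/20480000000000

21/20480000000000


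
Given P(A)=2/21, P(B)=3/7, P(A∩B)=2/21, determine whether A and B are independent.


P(A)*P(B) = 2/21*3/7 = 2/49
P(A∩B) = 2/21 != 2/49, so not independent

No, A and B are not independent


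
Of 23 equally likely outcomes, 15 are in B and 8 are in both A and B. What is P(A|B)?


P(A|B) = P(A∩B)/P(B) = (8/23)/(15/23) = 8/15

8/15


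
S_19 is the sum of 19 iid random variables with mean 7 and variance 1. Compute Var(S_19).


By independence, Var(S_n) = n*Var(X_1) = 19*1 = 19

19


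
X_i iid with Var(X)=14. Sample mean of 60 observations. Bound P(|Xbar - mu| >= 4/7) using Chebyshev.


Var(Xbar) = Var(X)/n = 14/60
Chebyshev: P(|Xbar-mu| >= 4/7) <= Var(Xbar)/(4/7)^2 = (7/30)/(16/49) = 343/480

343/480


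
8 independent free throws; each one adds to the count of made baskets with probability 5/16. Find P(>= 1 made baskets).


P(at least one) = 1 - P(none)
P(none) = (1 - 5/16)^8 = (11/16)^8 = 214358881/4294967296
P(at least one) = 1 - 214358881/4294967296 = 4080608415/4294967296

4080608415/4294967296


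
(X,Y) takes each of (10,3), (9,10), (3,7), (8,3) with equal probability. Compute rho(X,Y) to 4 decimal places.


Cov(X,Y) = -1.8750, Var(X) = 7.2500, Var(Y) = 8.6875
rho = Cov/(sqrt(VarX)*sqrt(VarY)) = -0.2363

-0.2363


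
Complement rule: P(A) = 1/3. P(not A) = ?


P(A') = 1 - P(A) = 1 - 1/3 = 2/3

2/3


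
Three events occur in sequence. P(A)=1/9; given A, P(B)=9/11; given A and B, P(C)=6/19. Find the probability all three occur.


P(A∩B∩C) = P(A) * P(B|A) * P(C|A∩B)
= 1/9 * 9/11 * 6/19
= 1/11 * 6/19 = 6/209

6/209


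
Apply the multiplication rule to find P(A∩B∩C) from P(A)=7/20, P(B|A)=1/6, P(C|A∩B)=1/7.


P(A∩B∩C) = P(A) * P(B|A) * P(C|A∩B)
= 7/20 * 1/6 * 1/7
= 7/120 * 1/7 = 1/120

1/120


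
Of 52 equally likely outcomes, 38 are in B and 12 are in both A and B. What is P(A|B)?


P(A|B) = P(A∩B)/P(B) = (12/52)/(38/52) = 12/38 = 6/19

6/19


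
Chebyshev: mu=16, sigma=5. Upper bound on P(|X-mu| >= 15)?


k = 15/5 = 3
Chebyshev: P(|X-mu| >= k*sigma) <= 1/k^2 = 1/3^2 = 1/9

1/9


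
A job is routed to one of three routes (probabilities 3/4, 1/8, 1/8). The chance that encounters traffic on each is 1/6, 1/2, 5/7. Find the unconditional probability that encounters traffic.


P(A) = P(A|B1)P(B1) + P(A|B2)P(B2) + P(A|B3)P(B3)
= 1/6*3/4 + 1/2*1/8 + 5/7*1/8
= 1/8 + 1/16 + 5/56 = 31/112

31/112


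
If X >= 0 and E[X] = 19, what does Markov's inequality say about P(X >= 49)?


Markov: P(X >= a) <= E[X]/a
P(X >= 49) <= 19/49

19/49


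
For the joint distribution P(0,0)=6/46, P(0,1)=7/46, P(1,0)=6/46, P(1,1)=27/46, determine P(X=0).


P(X=0) = P(0,0)+P(0,1) = 6/46 + 7/46 = 13/46

13/46


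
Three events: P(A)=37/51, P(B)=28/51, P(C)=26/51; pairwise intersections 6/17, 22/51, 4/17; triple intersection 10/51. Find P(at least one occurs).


P(A∪B∪C) = P(A)+P(B)+P(C) - P(AB)-P(AC)-P(BC) + P(ABC)
= 37/51+28/51+26/51 - 6/17-22/51-4/17 + 10/51
= 49/51

49/51


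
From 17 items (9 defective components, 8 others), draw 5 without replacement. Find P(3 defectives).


P(X=3) = C(9,3)*C(8,2) / C(17,5)
= 84*28 / 6188
= 2352/6188 = 84/221

84/221


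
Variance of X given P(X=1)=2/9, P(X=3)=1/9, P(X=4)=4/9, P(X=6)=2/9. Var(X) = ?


E[X] = 11/3, E[X^2] = 49/3
Var(X) = E[X^2] - (E[X])^2 = 49/3 - (11/3)^2 = 26/9

26/9


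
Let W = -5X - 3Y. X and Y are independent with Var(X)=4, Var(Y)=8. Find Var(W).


Independence => Cov(X,Y)=0
Var(-5X - 3Y) = (-5)^2*Var(X) + (-3)^2*Var(Y)
= 25*4 + 9*8 = 172

172


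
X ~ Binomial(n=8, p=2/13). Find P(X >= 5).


P(X>=5) = P(X=5) + P(X=6) + P(X=7) + P(X=8)
= 2385152/815730721 + 216832/815730721 + 11264/815730721 + 256/815730721
= 2613504/815730721

2613504/815730721


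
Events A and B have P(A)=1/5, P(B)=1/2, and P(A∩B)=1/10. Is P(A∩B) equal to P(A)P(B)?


P(A)*P(B) = 1/5*1/2 = 1/10
P(A∩B) = 1/10, which equals P(A)P(B), so independent

Yes, A and B are independent


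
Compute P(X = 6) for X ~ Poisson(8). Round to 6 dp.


P(X=6) = e^(-8) * 8^6 / 6!
≈ 0.0003354626279 * 262144 / 720
≈ 0.122138

0.122138


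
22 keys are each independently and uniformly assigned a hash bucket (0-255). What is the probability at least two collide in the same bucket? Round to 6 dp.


P(all different) = prod((256-i)/256 for i=0..21) = 0.395058
P(at least one match) = 1 - 0.395058 = 0.604942

0.604942


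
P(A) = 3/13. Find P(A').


P(A') = 1 - P(A) = 1 - 3/13 = 10/13

10/13


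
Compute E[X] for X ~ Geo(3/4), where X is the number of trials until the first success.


For geometric (trials until first success), E[X] = 1/p = 1/(3/4) = 4/3

4/3


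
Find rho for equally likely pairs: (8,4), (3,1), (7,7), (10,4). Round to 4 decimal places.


Cov(X,Y) = 3.0000, Var(X) = 6.5000, Var(Y) = 4.5000
rho = Cov/(sqrt(VarX)*sqrt(VarY)) = 0.5547

0.5547


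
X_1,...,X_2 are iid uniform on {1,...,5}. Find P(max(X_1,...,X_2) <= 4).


P(max <= 4) = P(all X_i <= 4) = (P(X_1 <= 4))^2
= (4/5)^2 = 16/25

16/25


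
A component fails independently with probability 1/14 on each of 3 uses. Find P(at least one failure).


P(at least one) = 1 - P(none)
P(none) = (1 - 1/14)^3 = (13/14)^3 = 2197/2744
P(at least one) = 1 - 2197/2744 = 547/2744

547/2744


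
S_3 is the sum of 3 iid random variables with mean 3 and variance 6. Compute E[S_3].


E[S_n] = n*E[X_1] = 3*3 = 9

9


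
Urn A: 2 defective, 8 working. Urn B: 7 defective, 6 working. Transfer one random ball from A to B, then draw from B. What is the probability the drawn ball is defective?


P(transfer defective) = 2/10 = 1/5; P(transfer working) = 4/5
If defective transferred: Urn II has 8 defective of 14, so P(defective|defective moved) = 4/7
If working transferred: Urn II has 7 defective of 14, so P(defective|working moved) = 1/2
By total probability: P(defective) = 1/5*4/7 + 4/5*1/2 = 18/35

18/35


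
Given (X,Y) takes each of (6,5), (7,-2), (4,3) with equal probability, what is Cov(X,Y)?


E[X]=17/3, E[Y]=2, E[XY]=28/3
Cov(X,Y) = E[XY] - E[X]E[Y] = 28/3 - 17/3*2 = -2

-2


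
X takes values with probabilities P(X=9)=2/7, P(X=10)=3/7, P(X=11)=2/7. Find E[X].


E[X] = sum(x * P(x))
= 9*2/7 + 10*3/7 + 11*2/7
= 10

10


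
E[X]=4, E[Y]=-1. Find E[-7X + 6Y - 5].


E[-7X + 6Y - 5] = -7*E[X] + 6*E[Y] - 5
= (-7)*(4) + (6)*(-1) + (-5)
= -28 - 6 - 5 = -39

-39


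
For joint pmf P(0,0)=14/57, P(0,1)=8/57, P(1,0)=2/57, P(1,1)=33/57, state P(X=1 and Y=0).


Read from table: P(X=1, Y=0) = 2/57

2/57


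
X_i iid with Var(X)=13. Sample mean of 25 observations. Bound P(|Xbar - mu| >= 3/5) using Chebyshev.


Var(Xbar) = Var(X)/n = 13/25
Chebyshev: P(|Xbar-mu| >= 3/5) <= Var(Xbar)/(3/5)^2 = (13/25)/(9/25) = 13/9
Bound exceeds 1, so trivial bound: 1

1


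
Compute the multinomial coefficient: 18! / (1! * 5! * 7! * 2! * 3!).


18! = 6402373705728000
Denominator: 1!=1 * 5!=120 * 7!=5040 * 2!=2 * 3!=6
Coefficient = 6402373705728000 / 7257600 = 882161280

882161280


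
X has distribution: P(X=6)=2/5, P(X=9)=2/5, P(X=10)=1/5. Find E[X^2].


E[X^2] = sum(g(x)*P(x))
= 36*2/5 + 81*2/5 + 100*1/5
= 334/5

334/5


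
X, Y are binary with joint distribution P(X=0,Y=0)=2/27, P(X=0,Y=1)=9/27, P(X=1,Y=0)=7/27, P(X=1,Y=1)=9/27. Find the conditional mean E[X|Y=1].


P(Y=1) = 18/27
E[X|Y=1] = (0*9 + 1*9)/18 = 9/18 = 1/2

1/2


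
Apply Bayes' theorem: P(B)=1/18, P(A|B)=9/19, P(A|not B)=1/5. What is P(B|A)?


P(A) = P(A|B)P(B) + P(A|B')P(B') = 9/19*1/18 + 1/5*17/18 = 184/855
P(B|A) = P(A|B)P(B)/P(A) = (1/38)/(184/855) = 45/368

45/368


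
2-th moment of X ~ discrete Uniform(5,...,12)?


E[X^2] = (1/8) * sum(x^2 for x=5..12)
= 620/8 = 155/2

155/2


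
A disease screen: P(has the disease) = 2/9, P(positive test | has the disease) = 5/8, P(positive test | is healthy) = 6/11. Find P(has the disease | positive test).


P(A) = P(A|B)P(B) + P(A|B')P(B') = 5/8*2/9 + 6/11*7/9 = 223/396
P(B|A) = P(A|B)P(B)/P(A) = (5/36)/(223/396) = 55/223

55/223
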